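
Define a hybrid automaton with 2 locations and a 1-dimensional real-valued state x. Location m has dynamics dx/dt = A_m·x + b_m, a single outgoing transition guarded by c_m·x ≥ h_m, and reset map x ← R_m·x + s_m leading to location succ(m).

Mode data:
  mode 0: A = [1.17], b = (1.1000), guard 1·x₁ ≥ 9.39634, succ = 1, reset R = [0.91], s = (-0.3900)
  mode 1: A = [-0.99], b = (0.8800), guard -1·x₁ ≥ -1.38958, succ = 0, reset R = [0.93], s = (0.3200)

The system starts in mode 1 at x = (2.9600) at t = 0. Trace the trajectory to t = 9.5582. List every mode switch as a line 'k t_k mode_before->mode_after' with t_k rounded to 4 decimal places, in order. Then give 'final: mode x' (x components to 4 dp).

Mode 1: guard c·x = -1.3896 hit at Δt = 1.4342 (t = 1.4342), x⁻ = (1.3896) → reset → x⁺ = (1.6123), jump to mode 0
Mode 0: guard c·x = 9.3963 hit at Δt = 1.1954 (t = 2.6296), x⁻ = (9.3963) → reset → x⁺ = (8.1607), jump to mode 1
Mode 1: guard c·x = -1.3896 hit at Δt = 2.7028 (t = 5.3324), x⁻ = (1.3896) → reset → x⁺ = (1.6123), jump to mode 0
Mode 0: guard c·x = 9.3963 hit at Δt = 1.1954 (t = 6.5278), x⁻ = (9.3963) → reset → x⁺ = (8.1607), jump to mode 1
Mode 1: guard c·x = -1.3896 hit at Δt = 2.7028 (t = 9.2306), x⁻ = (1.3896) → reset → x⁺ = (1.6123), jump to mode 0
Mode 0: flow for 0.3276 to horizon, guard not reached → x = (2.8047)

1 1.4342 1->0
2 2.6296 0->1
3 5.3324 1->0
4 6.5278 0->1
5 9.2306 1->0
final: 0 2.8047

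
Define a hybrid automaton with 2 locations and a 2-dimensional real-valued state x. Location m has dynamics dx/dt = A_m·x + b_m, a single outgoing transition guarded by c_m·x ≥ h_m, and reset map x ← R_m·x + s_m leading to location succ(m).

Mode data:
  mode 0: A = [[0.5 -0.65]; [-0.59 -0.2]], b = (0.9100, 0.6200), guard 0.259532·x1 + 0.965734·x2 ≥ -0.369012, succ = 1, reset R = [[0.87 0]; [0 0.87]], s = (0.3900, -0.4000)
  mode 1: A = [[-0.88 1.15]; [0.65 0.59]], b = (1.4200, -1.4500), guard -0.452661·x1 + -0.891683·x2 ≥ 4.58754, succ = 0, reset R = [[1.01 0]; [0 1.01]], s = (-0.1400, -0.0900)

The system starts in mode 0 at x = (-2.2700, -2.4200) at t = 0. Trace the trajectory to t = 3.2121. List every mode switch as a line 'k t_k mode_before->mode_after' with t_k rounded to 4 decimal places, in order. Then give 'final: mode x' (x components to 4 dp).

1 1.3086 0->1
2 2.5984 1->0
final: 0 0.4839 -3.5321

Mode 0: guard c·x = -0.3690 hit at Δt = 1.3086 (t = 1.3086), x⁻ = (-1.1861, -0.0633) → reset → x⁺ = (-0.6419, -0.4551), jump to mode 1
Mode 1: guard c·x = 4.5875 hit at Δt = 1.2898 (t = 2.5984), x⁻ = (-1.3519, -4.4585) → reset → x⁺ = (-1.5055, -4.5931), jump to mode 0
Mode 0: flow for 0.6137 to horizon, guard not reached → x = (0.4839, -3.5321)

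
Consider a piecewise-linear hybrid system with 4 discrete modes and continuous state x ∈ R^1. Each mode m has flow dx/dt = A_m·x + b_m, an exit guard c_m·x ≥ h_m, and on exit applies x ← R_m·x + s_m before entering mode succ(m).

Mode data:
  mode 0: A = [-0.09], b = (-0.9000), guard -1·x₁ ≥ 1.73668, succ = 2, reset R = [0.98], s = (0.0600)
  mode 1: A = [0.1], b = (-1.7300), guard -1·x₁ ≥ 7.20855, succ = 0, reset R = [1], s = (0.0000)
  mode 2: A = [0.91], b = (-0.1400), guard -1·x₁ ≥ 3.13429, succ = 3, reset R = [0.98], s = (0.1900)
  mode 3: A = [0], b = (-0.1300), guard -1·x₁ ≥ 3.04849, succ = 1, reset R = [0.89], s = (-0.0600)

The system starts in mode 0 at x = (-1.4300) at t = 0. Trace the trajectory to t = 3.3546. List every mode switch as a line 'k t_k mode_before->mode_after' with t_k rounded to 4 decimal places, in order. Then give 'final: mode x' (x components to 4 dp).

Mode 0: guard c·x = 1.7367 hit at Δt = 0.4049 (t = 0.4049), x⁻ = (-1.7367) → reset → x⁺ = (-1.6419), jump to mode 2
Mode 2: guard c·x = 3.1343 hit at Δt = 0.6647 (t = 1.0696), x⁻ = (-3.1343) → reset → x⁺ = (-2.8816), jump to mode 3
Mode 3: guard c·x = 3.0485 hit at Δt = 1.2837 (t = 2.3533), x⁻ = (-3.0485) → reset → x⁺ = (-2.7732), jump to mode 1
Mode 1: flow for 1.0013 to horizon, guard not reached → x = (-4.8871)

1 0.4049 0->2
2 1.0696 2->3
3 2.3533 3->1
final: 1 -4.8871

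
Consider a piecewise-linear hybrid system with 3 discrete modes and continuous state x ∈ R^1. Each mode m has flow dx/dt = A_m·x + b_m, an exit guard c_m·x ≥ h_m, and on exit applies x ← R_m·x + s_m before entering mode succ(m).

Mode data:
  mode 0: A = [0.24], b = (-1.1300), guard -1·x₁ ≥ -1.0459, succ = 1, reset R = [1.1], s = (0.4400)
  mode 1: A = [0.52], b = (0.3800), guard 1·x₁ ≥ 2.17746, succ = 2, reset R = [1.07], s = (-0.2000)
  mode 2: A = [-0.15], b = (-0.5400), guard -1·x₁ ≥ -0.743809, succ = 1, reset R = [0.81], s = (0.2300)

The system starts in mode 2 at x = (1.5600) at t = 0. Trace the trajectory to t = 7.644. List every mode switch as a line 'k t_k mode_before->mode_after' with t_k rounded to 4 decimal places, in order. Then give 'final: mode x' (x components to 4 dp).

Mode 2: guard c·x = -0.7438 hit at Δt = 1.1479 (t = 1.1479), x⁻ = (0.7438) → reset → x⁺ = (0.8325), jump to mode 1
Mode 1: guard c·x = 2.1775 hit at Δt = 1.1938 (t = 2.3417), x⁻ = (2.1775) → reset → x⁺ = (2.1299), jump to mode 2
Mode 2: guard c·x = -0.7438 hit at Δt = 1.8463 (t = 4.1880), x⁻ = (0.7438) → reset → x⁺ = (0.8325), jump to mode 1
Mode 1: guard c·x = 2.1775 hit at Δt = 1.1938 (t = 5.3818), x⁻ = (2.1775) → reset → x⁺ = (2.1299), jump to mode 2
Mode 2: guard c·x = -0.7438 hit at Δt = 1.8463 (t = 7.2281), x⁻ = (0.7438) → reset → x⁺ = (0.8325), jump to mode 1
Mode 1: flow for 0.4159 to horizon, guard not reached → x = (1.2099)

1 1.1479 2->1
2 2.3417 1->2
3 4.1880 2->1
4 5.3818 1->2
5 7.2281 2->1
final: 1 1.2099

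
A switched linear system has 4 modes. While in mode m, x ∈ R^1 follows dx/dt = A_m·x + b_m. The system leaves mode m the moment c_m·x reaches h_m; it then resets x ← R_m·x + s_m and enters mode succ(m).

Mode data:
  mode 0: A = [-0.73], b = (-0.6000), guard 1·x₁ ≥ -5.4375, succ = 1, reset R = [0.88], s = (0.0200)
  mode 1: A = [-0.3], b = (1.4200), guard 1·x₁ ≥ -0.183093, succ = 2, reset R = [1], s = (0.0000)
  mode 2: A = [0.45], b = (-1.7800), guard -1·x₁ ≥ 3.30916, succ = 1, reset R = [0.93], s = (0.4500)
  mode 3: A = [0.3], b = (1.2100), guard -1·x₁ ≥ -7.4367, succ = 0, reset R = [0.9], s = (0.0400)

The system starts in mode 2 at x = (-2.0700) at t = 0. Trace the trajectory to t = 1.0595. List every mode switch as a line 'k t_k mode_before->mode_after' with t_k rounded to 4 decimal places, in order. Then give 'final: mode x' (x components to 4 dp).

Mode 2: guard c·x = 3.3092 hit at Δt = 0.4156 (t = 0.4156), x⁻ = (-3.3092) → reset → x⁺ = (-2.6275), jump to mode 1
Mode 1: flow for 0.6439 to horizon, guard not reached → x = (-1.3345)

1 0.4156 2->1
final: 1 -1.3345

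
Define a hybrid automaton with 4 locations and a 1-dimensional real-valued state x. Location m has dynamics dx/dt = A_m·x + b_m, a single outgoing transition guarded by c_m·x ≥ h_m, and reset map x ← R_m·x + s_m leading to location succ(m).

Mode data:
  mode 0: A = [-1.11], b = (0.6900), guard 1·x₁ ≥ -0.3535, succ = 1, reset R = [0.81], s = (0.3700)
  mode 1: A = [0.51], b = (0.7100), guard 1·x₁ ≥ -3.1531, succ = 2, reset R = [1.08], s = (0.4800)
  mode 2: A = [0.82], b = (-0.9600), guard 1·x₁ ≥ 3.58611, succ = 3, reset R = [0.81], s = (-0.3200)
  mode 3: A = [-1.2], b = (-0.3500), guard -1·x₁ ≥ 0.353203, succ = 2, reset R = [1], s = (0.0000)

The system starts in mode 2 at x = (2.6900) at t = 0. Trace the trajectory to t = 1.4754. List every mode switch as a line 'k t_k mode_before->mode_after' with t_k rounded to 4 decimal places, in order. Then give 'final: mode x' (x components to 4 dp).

1 0.5654 2->3
final: 3 0.6735

Mode 2: guard c·x = 3.5861 hit at Δt = 0.5654 (t = 0.5654), x⁻ = (3.5861) → reset → x⁺ = (2.5847), jump to mode 3
Mode 3: flow for 0.9100 to horizon, guard not reached → x = (0.6735)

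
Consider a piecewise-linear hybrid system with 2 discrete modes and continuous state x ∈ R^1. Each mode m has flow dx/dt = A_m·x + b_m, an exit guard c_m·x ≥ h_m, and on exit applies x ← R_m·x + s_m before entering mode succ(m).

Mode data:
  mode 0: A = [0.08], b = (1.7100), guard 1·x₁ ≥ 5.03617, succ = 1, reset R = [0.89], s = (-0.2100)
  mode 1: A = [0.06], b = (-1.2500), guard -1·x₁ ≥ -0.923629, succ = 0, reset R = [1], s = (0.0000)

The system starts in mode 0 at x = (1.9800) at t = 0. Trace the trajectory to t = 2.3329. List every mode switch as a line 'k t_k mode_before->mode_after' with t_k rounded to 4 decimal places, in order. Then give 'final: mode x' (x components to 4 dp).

Mode 0: guard c·x = 5.0362 hit at Δt = 1.5372 (t = 1.5372), x⁻ = (5.0362) → reset → x⁺ = (4.2722), jump to mode 1
Mode 1: flow for 0.7957 to horizon, guard not reached → x = (3.4624)

1 1.5372 0->1
final: 1 3.4624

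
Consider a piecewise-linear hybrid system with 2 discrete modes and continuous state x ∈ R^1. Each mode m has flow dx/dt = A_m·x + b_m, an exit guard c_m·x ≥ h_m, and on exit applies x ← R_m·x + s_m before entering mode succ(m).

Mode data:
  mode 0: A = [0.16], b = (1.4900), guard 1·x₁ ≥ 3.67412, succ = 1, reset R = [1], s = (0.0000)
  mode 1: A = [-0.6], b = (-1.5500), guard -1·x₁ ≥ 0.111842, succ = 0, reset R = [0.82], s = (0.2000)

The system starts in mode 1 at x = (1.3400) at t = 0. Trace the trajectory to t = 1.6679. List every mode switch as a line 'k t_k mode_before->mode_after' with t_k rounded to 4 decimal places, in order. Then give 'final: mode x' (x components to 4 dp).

1 0.7702 1->0
final: 0 1.5634

Mode 1: guard c·x = 0.1118 hit at Δt = 0.7702 (t = 0.7702), x⁻ = (-0.1118) → reset → x⁺ = (0.1083), jump to mode 0
Mode 0: flow for 0.8977 to horizon, guard not reached → x = (1.5634)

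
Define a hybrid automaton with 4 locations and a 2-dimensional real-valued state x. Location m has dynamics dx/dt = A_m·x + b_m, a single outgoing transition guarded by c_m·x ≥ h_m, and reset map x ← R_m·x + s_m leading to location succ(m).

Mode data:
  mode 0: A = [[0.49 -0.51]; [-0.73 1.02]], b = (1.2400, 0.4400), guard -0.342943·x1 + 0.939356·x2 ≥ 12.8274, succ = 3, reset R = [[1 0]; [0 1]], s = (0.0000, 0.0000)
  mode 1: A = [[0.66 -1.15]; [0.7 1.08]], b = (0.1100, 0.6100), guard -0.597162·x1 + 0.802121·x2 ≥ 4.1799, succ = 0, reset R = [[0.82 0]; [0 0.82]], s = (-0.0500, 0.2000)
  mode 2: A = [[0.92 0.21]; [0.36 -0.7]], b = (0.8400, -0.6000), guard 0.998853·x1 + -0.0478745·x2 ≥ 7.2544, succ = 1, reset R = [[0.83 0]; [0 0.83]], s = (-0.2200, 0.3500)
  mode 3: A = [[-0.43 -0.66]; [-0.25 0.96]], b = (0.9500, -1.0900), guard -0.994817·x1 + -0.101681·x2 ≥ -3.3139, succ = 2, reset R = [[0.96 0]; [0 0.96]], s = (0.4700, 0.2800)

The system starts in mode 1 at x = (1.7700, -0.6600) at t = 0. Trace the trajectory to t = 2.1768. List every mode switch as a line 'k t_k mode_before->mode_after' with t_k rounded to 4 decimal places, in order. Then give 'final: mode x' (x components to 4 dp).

Mode 1: guard c·x = 4.1799 hit at Δt = 1.5779 (t = 1.5779), x⁻ = (1.3412, 6.2096) → reset → x⁺ = (1.0498, 5.2918), jump to mode 0
Mode 0: flow for 0.5989 to horizon, guard not reached → x = (-0.2642, 9.7489)

1 1.5779 1->0
final: 0 -0.2642 9.7489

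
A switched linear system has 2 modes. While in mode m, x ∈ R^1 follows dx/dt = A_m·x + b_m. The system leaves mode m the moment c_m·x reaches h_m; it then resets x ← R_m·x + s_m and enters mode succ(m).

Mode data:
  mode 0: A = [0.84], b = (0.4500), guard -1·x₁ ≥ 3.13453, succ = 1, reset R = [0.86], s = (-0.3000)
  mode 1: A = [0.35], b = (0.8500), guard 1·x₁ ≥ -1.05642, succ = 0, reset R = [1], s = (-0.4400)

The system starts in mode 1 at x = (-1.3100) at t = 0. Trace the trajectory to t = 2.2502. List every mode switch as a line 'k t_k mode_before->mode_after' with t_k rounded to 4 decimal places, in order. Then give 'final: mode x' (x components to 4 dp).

1 0.5838 1->0
2 1.7685 0->1
final: 1 -3.0998

Mode 1: guard c·x = -1.0564 hit at Δt = 0.5838 (t = 0.5838), x⁻ = (-1.0564) → reset → x⁺ = (-1.4964), jump to mode 0
Mode 0: guard c·x = 3.1345 hit at Δt = 1.1847 (t = 1.7685), x⁻ = (-3.1345) → reset → x⁺ = (-2.9957), jump to mode 1
Mode 1: flow for 0.4817 to horizon, guard not reached → x = (-3.0998)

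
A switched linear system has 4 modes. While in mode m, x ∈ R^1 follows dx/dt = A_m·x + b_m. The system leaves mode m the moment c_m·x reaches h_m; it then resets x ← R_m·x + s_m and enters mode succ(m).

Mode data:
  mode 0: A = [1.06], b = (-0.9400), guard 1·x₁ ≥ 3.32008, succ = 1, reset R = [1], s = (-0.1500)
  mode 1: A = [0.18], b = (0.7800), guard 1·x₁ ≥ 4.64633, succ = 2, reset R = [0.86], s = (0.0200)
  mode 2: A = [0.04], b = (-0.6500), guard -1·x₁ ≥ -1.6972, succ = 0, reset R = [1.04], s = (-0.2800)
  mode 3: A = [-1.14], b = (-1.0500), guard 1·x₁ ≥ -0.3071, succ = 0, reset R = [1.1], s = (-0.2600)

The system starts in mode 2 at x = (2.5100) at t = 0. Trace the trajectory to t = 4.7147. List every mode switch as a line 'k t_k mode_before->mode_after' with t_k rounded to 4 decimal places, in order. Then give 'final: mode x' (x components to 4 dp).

1 1.4368 2->0
2 2.7603 0->1
3 3.7581 1->2
final: 2 3.5386

Mode 2: guard c·x = -1.6972 hit at Δt = 1.4368 (t = 1.4368), x⁻ = (1.6972) → reset → x⁺ = (1.4851), jump to mode 0
Mode 0: guard c·x = 3.3201 hit at Δt = 1.3235 (t = 2.7603), x⁻ = (3.3201) → reset → x⁺ = (3.1701), jump to mode 1
Mode 1: guard c·x = 4.6463 hit at Δt = 0.9978 (t = 3.7581), x⁻ = (4.6463) → reset → x⁺ = (4.0158), jump to mode 2
Mode 2: flow for 0.9566 to horizon, guard not reached → x = (3.5386)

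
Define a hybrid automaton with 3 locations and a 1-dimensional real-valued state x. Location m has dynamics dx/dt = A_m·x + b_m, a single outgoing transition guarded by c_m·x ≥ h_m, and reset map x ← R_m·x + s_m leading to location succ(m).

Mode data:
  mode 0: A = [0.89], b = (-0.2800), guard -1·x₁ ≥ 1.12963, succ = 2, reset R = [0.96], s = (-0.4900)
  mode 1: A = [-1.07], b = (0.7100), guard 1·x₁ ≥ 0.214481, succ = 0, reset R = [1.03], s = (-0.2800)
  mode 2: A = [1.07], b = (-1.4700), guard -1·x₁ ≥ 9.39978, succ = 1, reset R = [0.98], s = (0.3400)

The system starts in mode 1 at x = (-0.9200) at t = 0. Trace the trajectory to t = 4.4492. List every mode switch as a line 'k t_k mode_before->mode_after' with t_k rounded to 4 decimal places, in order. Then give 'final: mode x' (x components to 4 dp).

1 1.1778 1->0
2 2.6968 0->2
3 3.9079 2->1
final: 1 -4.6796

Mode 1: guard c·x = 0.2145 hit at Δt = 1.1778 (t = 1.1778), x⁻ = (0.2145) → reset → x⁺ = (-0.0591), jump to mode 0
Mode 0: guard c·x = 1.1296 hit at Δt = 1.5190 (t = 2.6968), x⁻ = (-1.1296) → reset → x⁺ = (-1.5744), jump to mode 2
Mode 2: guard c·x = 9.3998 hit at Δt = 1.2111 (t = 3.9079), x⁻ = (-9.3998) → reset → x⁺ = (-8.8718), jump to mode 1
Mode 1: flow for 0.5413 to horizon, guard not reached → x = (-4.6796)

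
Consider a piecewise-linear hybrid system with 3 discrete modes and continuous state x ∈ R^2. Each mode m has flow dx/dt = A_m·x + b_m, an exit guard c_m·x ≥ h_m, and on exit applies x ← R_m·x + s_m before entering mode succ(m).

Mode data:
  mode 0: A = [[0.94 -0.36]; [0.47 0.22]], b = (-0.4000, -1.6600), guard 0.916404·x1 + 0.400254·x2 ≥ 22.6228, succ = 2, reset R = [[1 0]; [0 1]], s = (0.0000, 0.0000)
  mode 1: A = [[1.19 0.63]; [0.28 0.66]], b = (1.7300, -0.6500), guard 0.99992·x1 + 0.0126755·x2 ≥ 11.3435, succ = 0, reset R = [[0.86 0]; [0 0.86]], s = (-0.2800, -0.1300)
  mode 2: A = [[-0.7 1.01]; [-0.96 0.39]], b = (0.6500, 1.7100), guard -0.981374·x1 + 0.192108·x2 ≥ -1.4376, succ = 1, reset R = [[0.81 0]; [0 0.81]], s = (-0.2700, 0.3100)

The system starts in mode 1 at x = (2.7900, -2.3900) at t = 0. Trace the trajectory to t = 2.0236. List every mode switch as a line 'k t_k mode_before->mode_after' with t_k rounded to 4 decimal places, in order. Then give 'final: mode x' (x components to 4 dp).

1 1.2121 1->0
final: 0 20.7618 0.6659

Mode 1: guard c·x = 11.3435 hit at Δt = 1.2121 (t = 1.2121), x⁻ = (11.3900, -3.5972) → reset → x⁺ = (9.5154, -3.2236), jump to mode 0
Mode 0: flow for 0.8115 to horizon, guard not reached → x = (20.7618, 0.6659)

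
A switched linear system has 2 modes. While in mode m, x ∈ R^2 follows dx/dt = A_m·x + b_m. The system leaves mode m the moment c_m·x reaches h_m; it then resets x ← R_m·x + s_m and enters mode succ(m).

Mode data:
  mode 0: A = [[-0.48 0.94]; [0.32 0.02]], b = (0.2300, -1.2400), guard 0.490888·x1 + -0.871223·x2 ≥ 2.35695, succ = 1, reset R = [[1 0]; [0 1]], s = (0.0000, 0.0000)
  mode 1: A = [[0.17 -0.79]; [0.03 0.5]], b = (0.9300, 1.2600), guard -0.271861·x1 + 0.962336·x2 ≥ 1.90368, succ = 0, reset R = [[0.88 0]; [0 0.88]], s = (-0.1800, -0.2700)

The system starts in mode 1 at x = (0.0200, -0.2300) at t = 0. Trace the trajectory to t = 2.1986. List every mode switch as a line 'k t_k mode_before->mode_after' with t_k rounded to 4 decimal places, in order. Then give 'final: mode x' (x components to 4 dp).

Mode 1: guard c·x = 1.9037 hit at Δt = 1.4053 (t = 1.4053), x⁻ = (0.5423, 2.1314) → reset → x⁺ = (0.2972, 1.6056), jump to mode 0
Mode 0: flow for 0.7933 to horizon, guard not reached → x = (1.0870, 0.8351)

1 1.4053 1->0
final: 0 1.0870 0.8351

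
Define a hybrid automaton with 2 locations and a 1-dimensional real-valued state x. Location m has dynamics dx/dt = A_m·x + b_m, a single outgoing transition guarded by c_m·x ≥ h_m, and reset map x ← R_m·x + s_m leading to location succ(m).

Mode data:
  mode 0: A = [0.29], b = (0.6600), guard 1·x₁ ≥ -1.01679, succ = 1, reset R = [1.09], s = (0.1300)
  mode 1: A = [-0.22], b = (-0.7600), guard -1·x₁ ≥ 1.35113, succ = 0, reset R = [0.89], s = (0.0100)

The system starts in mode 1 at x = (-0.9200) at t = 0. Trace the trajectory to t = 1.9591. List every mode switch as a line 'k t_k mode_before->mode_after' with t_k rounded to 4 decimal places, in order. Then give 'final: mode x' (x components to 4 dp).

1 0.8475 1->0
2 1.3658 0->1
final: 1 -1.2813

Mode 1: guard c·x = 1.3511 hit at Δt = 0.8475 (t = 0.8475), x⁻ = (-1.3511) → reset → x⁺ = (-1.1925), jump to mode 0
Mode 0: guard c·x = -1.0168 hit at Δt = 0.5183 (t = 1.3658), x⁻ = (-1.0168) → reset → x⁺ = (-0.9783), jump to mode 1
Mode 1: flow for 0.5933 to horizon, guard not reached → x = (-1.2813)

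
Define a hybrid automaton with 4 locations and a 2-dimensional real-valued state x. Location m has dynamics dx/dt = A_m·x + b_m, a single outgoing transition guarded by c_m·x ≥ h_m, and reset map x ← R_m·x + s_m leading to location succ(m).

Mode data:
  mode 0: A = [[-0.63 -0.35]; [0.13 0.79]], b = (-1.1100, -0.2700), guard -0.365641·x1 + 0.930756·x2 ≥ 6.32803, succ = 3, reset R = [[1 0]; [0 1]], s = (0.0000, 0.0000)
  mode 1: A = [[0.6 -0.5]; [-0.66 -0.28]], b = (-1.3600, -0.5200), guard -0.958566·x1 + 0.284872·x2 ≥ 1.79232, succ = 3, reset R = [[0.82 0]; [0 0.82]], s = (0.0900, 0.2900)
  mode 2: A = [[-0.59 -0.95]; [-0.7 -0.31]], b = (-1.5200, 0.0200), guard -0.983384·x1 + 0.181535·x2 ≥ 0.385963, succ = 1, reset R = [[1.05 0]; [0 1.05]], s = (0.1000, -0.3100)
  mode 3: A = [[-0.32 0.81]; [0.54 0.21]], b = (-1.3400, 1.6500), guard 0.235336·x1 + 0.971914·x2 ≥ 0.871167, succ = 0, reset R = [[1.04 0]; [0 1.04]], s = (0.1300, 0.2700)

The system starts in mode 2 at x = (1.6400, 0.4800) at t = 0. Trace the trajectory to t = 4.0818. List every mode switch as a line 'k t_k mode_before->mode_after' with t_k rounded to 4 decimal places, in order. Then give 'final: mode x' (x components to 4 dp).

1 1.0255 2->1
2 1.8743 1->3
3 3.0064 3->0
final: 0 -2.3004 2.9175

Mode 2: guard c·x = 0.3860 hit at Δt = 1.0255 (t = 1.0255), x⁻ = (-0.3759, 0.0896) → reset → x⁺ = (-0.2947, -0.2159), jump to mode 1
Mode 1: guard c·x = 1.7923 hit at Δt = 0.8488 (t = 1.8743), x⁻ = (-1.8820, -0.0411) → reset → x⁺ = (-1.4533, 0.2563), jump to mode 3
Mode 3: guard c·x = 0.8712 hit at Δt = 1.1321 (t = 3.0064), x⁻ = (-1.6689, 1.3005) → reset → x⁺ = (-1.6057, 1.6225), jump to mode 0
Mode 0: flow for 1.0754 to horizon, guard not reached → x = (-2.3004, 2.9175)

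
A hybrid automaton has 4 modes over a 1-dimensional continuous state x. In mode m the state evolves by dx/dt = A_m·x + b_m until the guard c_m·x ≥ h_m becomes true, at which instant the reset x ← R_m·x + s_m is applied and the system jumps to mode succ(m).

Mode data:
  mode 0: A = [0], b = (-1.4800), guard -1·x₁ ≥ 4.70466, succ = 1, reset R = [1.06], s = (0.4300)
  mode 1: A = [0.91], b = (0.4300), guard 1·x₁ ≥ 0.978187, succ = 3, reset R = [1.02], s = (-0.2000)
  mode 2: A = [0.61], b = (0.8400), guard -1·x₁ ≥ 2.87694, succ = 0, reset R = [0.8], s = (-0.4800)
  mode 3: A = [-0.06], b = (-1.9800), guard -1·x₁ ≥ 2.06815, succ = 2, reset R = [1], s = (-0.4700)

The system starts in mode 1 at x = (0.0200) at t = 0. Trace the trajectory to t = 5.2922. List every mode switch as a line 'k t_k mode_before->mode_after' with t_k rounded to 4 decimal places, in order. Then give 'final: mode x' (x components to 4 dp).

Mode 1: guard c·x = 0.9782 hit at Δt = 1.1871 (t = 1.1871), x⁻ = (0.9782) → reset → x⁺ = (0.7978), jump to mode 3
Mode 3: guard c·x = 2.0682 hit at Δt = 1.4768 (t = 2.6639), x⁻ = (-2.0682) → reset → x⁺ = (-2.5382), jump to mode 2
Mode 2: guard c·x = 2.8769 hit at Δt = 0.4197 (t = 3.0836), x⁻ = (-2.8769) → reset → x⁺ = (-2.7816), jump to mode 0
Mode 0: guard c·x = 4.7047 hit at Δt = 1.2994 (t = 4.3830), x⁻ = (-4.7047) → reset → x⁺ = (-4.5569), jump to mode 1
Mode 1: flow for 0.9092 to horizon, guard not reached → x = (-9.8147)

1 1.1871 1->3
2 2.6639 3->2
3 3.0836 2->0
4 4.3830 0->1
final: 1 -9.8147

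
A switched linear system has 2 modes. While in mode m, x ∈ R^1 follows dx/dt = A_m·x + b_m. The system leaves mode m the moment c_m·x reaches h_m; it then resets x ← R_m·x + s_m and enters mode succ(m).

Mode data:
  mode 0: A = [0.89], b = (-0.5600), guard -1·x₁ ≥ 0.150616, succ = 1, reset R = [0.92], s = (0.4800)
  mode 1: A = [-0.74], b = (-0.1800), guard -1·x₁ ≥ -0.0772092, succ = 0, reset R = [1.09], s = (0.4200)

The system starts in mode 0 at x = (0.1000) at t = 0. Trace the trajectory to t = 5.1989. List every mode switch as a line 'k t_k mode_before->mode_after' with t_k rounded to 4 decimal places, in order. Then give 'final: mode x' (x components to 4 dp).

Mode 0: guard c·x = 0.1506 hit at Δt = 0.4356 (t = 0.4356), x⁻ = (-0.1506) → reset → x⁺ = (0.3414), jump to mode 1
Mode 1: guard c·x = -0.0772 hit at Δt = 0.8126 (t = 1.2482), x⁻ = (0.0772) → reset → x⁺ = (0.5042), jump to mode 0
Mode 0: guard c·x = 0.1506 hit at Δt = 2.0565 (t = 3.3047), x⁻ = (-0.1506) → reset → x⁺ = (0.3414), jump to mode 1
Mode 1: guard c·x = -0.0772 hit at Δt = 0.8126 (t = 4.1173), x⁻ = (0.0772) → reset → x⁺ = (0.5042), jump to mode 0
Mode 0: flow for 1.0816 to horizon, guard not reached → x = (0.3018)

1 0.4356 0->1
2 1.2482 1->0
3 3.3047 0->1
4 4.1173 1->0
final: 0 0.3018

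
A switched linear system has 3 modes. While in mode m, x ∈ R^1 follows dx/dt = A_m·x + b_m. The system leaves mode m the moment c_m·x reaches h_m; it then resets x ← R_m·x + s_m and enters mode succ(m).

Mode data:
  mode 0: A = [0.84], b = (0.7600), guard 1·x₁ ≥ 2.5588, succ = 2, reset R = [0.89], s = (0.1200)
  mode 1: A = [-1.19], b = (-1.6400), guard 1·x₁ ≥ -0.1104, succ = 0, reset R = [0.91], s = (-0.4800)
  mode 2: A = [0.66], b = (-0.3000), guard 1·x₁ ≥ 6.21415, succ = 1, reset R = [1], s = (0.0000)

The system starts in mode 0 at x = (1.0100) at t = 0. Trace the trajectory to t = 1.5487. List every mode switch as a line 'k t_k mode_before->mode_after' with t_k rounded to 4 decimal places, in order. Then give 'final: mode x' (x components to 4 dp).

Mode 0: guard c·x = 2.5588 hit at Δt = 0.7056 (t = 0.7056), x⁻ = (2.5588) → reset → x⁺ = (2.3973), jump to mode 2
Mode 2: flow for 0.8431 to horizon, guard not reached → x = (3.8437)

1 0.7056 0->2
final: 2 3.8437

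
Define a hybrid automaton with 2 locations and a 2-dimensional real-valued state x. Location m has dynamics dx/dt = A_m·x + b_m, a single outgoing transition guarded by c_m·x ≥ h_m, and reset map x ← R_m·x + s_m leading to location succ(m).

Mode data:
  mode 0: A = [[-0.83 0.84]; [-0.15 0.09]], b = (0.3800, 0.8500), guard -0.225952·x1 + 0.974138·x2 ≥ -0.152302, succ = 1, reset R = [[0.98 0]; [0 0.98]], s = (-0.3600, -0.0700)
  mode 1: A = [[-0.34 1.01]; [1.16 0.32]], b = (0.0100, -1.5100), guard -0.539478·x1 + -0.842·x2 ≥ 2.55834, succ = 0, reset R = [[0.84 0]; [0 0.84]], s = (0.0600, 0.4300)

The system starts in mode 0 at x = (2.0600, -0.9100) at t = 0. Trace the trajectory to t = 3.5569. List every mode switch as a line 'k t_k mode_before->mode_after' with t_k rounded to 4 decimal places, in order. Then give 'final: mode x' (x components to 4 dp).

Mode 0: guard c·x = -0.1523 hit at Δt = 1.4293 (t = 1.4293), x⁻ = (0.6654, -0.0020) → reset → x⁺ = (0.2921, -0.0720), jump to mode 1
Mode 1: guard c·x = 2.5583 hit at Δt = 1.1975 (t = 2.6268), x⁻ = (-0.9183, -2.4500) → reset → x⁺ = (-0.7114, -1.6280), jump to mode 0
Mode 0: flow for 0.9301 to horizon, guard not reached → x = (-0.7278, -0.8332)

1 1.4293 0->1
2 2.6268 1->0
final: 0 -0.7278 -0.8332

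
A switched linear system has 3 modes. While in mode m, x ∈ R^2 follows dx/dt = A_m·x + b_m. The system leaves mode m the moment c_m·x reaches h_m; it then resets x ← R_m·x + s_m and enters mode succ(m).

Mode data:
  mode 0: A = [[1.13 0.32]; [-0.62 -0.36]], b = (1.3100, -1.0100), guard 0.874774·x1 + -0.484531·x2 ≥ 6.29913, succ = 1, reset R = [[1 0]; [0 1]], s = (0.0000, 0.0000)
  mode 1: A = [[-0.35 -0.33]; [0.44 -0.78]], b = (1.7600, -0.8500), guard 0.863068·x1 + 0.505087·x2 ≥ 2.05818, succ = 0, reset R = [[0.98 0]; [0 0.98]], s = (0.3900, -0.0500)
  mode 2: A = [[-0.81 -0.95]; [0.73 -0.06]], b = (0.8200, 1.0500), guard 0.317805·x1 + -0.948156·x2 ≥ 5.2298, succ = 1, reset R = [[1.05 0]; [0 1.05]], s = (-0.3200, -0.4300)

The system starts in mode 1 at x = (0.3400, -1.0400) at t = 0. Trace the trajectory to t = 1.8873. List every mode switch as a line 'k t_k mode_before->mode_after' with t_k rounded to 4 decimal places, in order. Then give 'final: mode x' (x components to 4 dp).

Mode 1: guard c·x = 2.0582 hit at Δt = 1.5545 (t = 1.5545), x⁻ = (2.5924, -0.3549) → reset → x⁺ = (2.9306, -0.3978), jump to mode 0
Mode 0: flow for 0.3328 to horizon, guard not reached → x = (4.6879, -1.4049)

1 1.5545 1->0
final: 0 4.6879 -1.4049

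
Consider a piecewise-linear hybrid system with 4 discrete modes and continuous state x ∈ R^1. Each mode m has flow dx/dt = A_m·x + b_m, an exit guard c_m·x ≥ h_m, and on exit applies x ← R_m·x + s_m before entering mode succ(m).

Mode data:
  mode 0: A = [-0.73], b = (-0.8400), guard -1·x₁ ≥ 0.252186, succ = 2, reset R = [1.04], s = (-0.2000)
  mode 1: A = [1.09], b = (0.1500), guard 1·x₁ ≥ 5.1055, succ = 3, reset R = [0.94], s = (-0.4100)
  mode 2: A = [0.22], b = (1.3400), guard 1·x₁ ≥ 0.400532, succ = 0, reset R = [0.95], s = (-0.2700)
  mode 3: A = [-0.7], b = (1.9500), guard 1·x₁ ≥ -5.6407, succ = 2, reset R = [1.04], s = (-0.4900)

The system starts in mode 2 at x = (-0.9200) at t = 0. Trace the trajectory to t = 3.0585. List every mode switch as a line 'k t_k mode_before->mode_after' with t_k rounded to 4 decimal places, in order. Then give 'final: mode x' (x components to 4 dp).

Mode 2: guard c·x = 0.4005 hit at Δt = 1.0338 (t = 1.0338), x⁻ = (0.4005) → reset → x⁺ = (0.1105), jump to mode 0
Mode 0: guard c·x = 0.2522 hit at Δt = 0.4645 (t = 1.4983), x⁻ = (-0.2522) → reset → x⁺ = (-0.4623), jump to mode 2
Mode 2: guard c·x = 0.4005 hit at Δt = 0.6483 (t = 2.1466), x⁻ = (0.4005) → reset → x⁺ = (0.1105), jump to mode 0
Mode 0: guard c·x = 0.2522 hit at Δt = 0.4645 (t = 2.6111), x⁻ = (-0.2522) → reset → x⁺ = (-0.4623), jump to mode 2
Mode 2: flow for 0.4474 to horizon, guard not reached → x = (0.1200)

1 1.0338 2->0
2 1.4983 0->2
3 2.1466 2->0
4 2.6111 0->2
final: 2 0.1200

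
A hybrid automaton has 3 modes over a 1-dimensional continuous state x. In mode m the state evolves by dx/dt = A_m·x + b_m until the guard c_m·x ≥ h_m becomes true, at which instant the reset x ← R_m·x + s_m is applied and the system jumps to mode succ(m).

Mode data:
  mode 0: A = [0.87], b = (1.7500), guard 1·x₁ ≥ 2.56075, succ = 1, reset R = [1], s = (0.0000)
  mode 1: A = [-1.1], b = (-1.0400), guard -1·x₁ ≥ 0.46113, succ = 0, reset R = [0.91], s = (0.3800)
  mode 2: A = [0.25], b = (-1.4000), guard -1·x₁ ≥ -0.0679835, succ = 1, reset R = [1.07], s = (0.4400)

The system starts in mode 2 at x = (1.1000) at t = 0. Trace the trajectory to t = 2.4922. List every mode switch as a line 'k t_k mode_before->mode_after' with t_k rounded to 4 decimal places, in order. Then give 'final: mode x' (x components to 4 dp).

1 0.8259 2->1
2 1.8279 1->0
final: 0 1.5031

Mode 2: guard c·x = -0.0680 hit at Δt = 0.8259 (t = 0.8259), x⁻ = (0.0680) → reset → x⁺ = (0.5127), jump to mode 1
Mode 1: guard c·x = 0.4611 hit at Δt = 1.0020 (t = 1.8279), x⁻ = (-0.4611) → reset → x⁺ = (-0.0396), jump to mode 0
Mode 0: flow for 0.6643 to horizon, guard not reached → x = (1.5031)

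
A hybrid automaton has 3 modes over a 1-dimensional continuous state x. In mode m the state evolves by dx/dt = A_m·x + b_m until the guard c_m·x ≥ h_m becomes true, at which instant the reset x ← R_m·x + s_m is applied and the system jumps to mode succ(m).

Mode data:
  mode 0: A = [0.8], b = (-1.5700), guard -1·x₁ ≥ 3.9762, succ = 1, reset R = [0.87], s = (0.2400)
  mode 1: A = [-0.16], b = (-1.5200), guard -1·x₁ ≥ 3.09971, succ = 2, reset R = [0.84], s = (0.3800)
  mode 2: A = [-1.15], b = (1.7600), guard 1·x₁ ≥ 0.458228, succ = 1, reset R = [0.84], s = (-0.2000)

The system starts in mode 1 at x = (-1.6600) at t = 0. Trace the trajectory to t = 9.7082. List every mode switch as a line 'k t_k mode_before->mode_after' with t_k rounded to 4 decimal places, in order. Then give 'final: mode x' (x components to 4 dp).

1 1.2681 1->2
2 2.3578 2->1
3 4.9467 1->2
4 6.0364 2->1
5 8.6253 1->2
final: 2 0.4498

Mode 1: guard c·x = 3.0997 hit at Δt = 1.2681 (t = 1.2681), x⁻ = (-3.0997) → reset → x⁺ = (-2.2238), jump to mode 2
Mode 2: guard c·x = 0.4582 hit at Δt = 1.0897 (t = 2.3578), x⁻ = (0.4582) → reset → x⁺ = (0.1849), jump to mode 1
Mode 1: guard c·x = 3.0997 hit at Δt = 2.5889 (t = 4.9467), x⁻ = (-3.0997) → reset → x⁺ = (-2.2238), jump to mode 2
Mode 2: guard c·x = 0.4582 hit at Δt = 1.0897 (t = 6.0364), x⁻ = (0.4582) → reset → x⁺ = (0.1849), jump to mode 1
Mode 1: guard c·x = 3.0997 hit at Δt = 2.5889 (t = 8.6253), x⁻ = (-3.0997) → reset → x⁺ = (-2.2238), jump to mode 2
Mode 2: flow for 1.0829 to horizon, guard not reached → x = (0.4498)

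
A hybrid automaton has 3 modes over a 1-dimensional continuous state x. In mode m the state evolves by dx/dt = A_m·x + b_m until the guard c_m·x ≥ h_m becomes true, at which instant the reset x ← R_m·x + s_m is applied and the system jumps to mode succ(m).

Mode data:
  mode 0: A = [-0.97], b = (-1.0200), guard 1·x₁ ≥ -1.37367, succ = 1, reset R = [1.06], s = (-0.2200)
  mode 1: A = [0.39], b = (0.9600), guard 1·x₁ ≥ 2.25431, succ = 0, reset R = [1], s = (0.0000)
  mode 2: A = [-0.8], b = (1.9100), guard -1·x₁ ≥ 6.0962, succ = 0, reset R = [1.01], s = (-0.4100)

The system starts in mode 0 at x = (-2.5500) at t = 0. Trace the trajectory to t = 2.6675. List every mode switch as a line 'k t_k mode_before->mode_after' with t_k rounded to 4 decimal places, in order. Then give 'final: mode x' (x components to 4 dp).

Mode 0: guard c·x = -1.3737 hit at Δt = 1.5848 (t = 1.5848), x⁻ = (-1.3737) → reset → x⁺ = (-1.6761), jump to mode 1
Mode 1: flow for 1.0827 to horizon, guard not reached → x = (-1.2634)

1 1.5848 0->1
final: 1 -1.2634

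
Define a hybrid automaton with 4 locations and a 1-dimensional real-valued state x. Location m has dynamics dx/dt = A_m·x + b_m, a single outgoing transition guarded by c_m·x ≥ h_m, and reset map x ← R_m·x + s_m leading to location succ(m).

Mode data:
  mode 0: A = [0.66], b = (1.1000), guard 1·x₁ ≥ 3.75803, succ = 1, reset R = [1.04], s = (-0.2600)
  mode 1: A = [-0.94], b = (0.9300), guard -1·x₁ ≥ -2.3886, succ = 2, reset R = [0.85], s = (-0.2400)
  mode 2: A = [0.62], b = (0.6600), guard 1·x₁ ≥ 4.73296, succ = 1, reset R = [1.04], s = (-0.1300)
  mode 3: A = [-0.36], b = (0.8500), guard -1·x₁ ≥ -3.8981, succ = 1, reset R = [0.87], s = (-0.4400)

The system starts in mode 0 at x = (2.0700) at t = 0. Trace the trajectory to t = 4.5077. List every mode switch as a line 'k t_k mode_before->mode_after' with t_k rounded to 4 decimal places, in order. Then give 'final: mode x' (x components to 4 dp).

1 0.5648 0->1
2 1.2478 1->2
3 2.3904 2->1
4 3.4541 1->2
final: 2 4.4219

Mode 0: guard c·x = 3.7580 hit at Δt = 0.5648 (t = 0.5648), x⁻ = (3.7580) → reset → x⁺ = (3.6484), jump to mode 1
Mode 1: guard c·x = -2.3886 hit at Δt = 0.6830 (t = 1.2478), x⁻ = (2.3886) → reset → x⁺ = (1.7903), jump to mode 2
Mode 2: guard c·x = 4.7330 hit at Δt = 1.1426 (t = 2.3904), x⁻ = (4.7330) → reset → x⁺ = (4.7923), jump to mode 1
Mode 1: guard c·x = -2.3886 hit at Δt = 1.0637 (t = 3.4541), x⁻ = (2.3886) → reset → x⁺ = (1.7903), jump to mode 2
Mode 2: flow for 1.0536 to horizon, guard not reached → x = (4.4219)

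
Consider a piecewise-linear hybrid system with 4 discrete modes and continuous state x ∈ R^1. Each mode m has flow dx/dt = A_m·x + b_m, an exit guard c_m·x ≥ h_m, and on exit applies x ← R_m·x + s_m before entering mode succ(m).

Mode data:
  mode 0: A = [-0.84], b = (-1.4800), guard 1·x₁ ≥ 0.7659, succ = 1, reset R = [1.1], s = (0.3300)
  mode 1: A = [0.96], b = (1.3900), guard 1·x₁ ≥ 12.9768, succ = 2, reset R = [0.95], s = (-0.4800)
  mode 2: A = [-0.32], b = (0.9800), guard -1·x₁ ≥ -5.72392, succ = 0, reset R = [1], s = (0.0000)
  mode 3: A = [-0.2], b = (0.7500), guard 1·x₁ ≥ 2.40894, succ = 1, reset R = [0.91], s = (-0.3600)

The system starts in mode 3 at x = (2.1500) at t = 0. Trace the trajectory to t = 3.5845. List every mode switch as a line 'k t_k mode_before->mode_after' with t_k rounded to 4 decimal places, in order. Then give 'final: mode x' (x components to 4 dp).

Mode 3: guard c·x = 2.4089 hit at Δt = 0.8827 (t = 0.8827), x⁻ = (2.4089) → reset → x⁺ = (1.8321), jump to mode 1
Mode 1: guard c·x = 12.9768 hit at Δt = 1.5428 (t = 2.4255), x⁻ = (12.9768) → reset → x⁺ = (11.8480), jump to mode 2
Mode 2: flow for 1.1590 to horizon, guard not reached → x = (9.1256)

1 0.8827 3->1
2 2.4255 1->2
final: 2 9.1256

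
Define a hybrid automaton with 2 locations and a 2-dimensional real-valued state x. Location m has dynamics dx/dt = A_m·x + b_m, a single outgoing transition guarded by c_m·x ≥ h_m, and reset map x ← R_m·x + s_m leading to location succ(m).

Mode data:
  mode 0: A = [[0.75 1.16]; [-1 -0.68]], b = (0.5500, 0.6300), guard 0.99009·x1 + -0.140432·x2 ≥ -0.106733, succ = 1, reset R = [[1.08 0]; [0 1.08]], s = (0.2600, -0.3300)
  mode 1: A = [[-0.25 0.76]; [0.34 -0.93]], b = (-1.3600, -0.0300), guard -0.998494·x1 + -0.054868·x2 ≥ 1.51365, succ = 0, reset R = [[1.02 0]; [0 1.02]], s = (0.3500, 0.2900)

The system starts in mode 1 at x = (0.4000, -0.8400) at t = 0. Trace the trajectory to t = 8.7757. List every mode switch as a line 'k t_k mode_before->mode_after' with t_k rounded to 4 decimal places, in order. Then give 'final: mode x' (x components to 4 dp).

1 1.1469 1->0
2 2.6591 0->1
3 4.6404 1->0
4 5.8989 0->1
5 7.8413 1->0
final: 0 -0.5150 1.1827

Mode 1: guard c·x = 1.5136 hit at Δt = 1.1469 (t = 1.1469), x⁻ = (-1.4887, -0.4959) → reset → x⁺ = (-1.1685, -0.2158), jump to mode 0
Mode 0: guard c·x = -0.1067 hit at Δt = 1.5122 (t = 2.6591), x⁻ = (0.0698, 1.2525) → reset → x⁺ = (0.3354, 1.0226), jump to mode 1
Mode 1: guard c·x = 1.5136 hit at Δt = 1.9813 (t = 4.6404), x⁻ = (-1.5098, -0.1116) → reset → x⁺ = (-1.1900, 0.1762), jump to mode 0
Mode 0: guard c·x = -0.1067 hit at Δt = 1.2585 (t = 5.8989), x⁻ = (0.0622, 1.1984) → reset → x⁺ = (0.3271, 0.9642), jump to mode 1
Mode 1: guard c·x = 1.5136 hit at Δt = 1.9425 (t = 7.8413), x⁻ = (-1.5096, -0.1146) → reset → x⁺ = (-1.1898, 0.1731), jump to mode 0
Mode 0: flow for 0.9344 to horizon, guard not reached → x = (-0.5150, 1.1827)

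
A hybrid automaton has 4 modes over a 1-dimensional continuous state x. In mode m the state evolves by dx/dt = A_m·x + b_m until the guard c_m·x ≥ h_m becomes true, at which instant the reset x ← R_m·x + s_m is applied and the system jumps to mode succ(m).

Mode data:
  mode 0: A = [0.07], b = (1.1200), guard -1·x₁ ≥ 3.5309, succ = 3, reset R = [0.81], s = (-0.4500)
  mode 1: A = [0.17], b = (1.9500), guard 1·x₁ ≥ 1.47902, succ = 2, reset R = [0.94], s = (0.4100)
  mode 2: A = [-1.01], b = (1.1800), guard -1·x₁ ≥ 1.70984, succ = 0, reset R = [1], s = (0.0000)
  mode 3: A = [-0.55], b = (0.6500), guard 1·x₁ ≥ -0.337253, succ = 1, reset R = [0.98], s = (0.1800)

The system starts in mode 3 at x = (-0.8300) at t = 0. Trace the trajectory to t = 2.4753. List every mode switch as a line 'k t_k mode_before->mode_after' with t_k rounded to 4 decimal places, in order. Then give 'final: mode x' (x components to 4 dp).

Mode 3: guard c·x = -0.3373 hit at Δt = 0.5108 (t = 0.5108), x⁻ = (-0.3373) → reset → x⁺ = (-0.1505), jump to mode 1
Mode 1: guard c·x = 1.4790 hit at Δt = 0.7911 (t = 1.3019), x⁻ = (1.4790) → reset → x⁺ = (1.8003), jump to mode 2
Mode 2: flow for 1.1734 to horizon, guard not reached → x = (1.3615)

1 0.5108 3->1
2 1.3019 1->2
final: 2 1.3615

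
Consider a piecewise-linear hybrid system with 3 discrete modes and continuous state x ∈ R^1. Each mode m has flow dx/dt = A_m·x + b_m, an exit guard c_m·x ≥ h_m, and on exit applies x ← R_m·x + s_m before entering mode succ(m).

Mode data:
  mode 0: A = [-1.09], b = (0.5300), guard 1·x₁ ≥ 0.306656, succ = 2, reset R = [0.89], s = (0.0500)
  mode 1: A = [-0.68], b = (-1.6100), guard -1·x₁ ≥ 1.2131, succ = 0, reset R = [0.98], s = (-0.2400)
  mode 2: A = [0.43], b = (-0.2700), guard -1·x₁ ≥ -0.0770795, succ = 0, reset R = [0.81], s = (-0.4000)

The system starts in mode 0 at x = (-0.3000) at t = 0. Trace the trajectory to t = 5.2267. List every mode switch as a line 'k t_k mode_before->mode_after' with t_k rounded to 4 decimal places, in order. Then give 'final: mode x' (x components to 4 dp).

1 1.3547 0->2
2 2.7295 2->0
3 4.1270 0->2
final: 2 0.1385

Mode 0: guard c·x = 0.3067 hit at Δt = 1.3547 (t = 1.3547), x⁻ = (0.3067) → reset → x⁺ = (0.3229), jump to mode 2
Mode 2: guard c·x = -0.0771 hit at Δt = 1.3748 (t = 2.7295), x⁻ = (0.0771) → reset → x⁺ = (-0.3376), jump to mode 0
Mode 0: guard c·x = 0.3067 hit at Δt = 1.3975 (t = 4.1270), x⁻ = (0.3067) → reset → x⁺ = (0.3229), jump to mode 2
Mode 2: flow for 1.0997 to horizon, guard not reached → x = (0.1385)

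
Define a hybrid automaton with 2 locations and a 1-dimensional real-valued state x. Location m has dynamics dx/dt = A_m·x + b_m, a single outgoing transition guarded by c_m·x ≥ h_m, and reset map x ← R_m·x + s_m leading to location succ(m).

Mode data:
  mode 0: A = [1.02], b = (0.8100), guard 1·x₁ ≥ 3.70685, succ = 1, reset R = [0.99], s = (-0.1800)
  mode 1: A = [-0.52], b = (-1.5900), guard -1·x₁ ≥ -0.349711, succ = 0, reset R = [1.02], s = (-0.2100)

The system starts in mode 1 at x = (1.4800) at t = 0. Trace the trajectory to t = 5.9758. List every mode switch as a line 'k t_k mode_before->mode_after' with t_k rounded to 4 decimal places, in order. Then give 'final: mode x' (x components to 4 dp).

Mode 1: guard c·x = -0.3497 hit at Δt = 0.5509 (t = 0.5509), x⁻ = (0.3497) → reset → x⁺ = (0.1467), jump to mode 0
Mode 0: guard c·x = 3.7069 hit at Δt = 1.5346 (t = 2.0855), x⁻ = (3.7069) → reset → x⁺ = (3.4898), jump to mode 1
Mode 1: guard c·x = -0.3497 hit at Δt = 1.2560 (t = 3.3415), x⁻ = (0.3497) → reset → x⁺ = (0.1467), jump to mode 0
Mode 0: guard c·x = 3.7069 hit at Δt = 1.5346 (t = 4.8761), x⁻ = (3.7069) → reset → x⁺ = (3.4898), jump to mode 1
Mode 1: flow for 1.0997 to horizon, guard not reached → x = (0.6383)

1 0.5509 1->0
2 2.0855 0->1
3 3.3415 1->0
4 4.8761 0->1
final: 1 0.6383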